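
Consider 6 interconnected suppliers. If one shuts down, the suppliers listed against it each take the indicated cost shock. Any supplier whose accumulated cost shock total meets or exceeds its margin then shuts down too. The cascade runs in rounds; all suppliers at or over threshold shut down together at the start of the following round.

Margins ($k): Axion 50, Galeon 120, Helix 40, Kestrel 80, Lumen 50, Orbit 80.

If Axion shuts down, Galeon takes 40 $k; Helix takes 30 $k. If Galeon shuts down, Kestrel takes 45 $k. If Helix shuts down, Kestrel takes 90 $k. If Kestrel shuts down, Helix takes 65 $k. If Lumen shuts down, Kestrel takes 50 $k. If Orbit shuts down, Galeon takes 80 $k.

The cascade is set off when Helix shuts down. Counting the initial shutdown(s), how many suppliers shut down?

2

Round 1 — Helix shuts down (initial).
  Kestrel: +90 → 90 ≥ 80
Round 2 — Kestrel shuts down.
No further shutdowns.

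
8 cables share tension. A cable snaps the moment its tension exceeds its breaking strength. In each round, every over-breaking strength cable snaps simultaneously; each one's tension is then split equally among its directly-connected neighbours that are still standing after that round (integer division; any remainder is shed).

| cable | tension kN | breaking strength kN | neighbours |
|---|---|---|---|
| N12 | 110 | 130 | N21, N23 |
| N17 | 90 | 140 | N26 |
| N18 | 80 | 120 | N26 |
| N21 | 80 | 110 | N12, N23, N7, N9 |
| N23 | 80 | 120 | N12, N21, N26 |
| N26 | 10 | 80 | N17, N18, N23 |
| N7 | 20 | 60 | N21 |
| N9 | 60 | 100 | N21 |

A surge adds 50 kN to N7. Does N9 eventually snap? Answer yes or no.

yes

Round 1 — N7 at 70 > 60. N7 snaps.
  N7 sheds 70 kN to N21: 70 each.
    N21: 80+70 = 150 > 110
Round 2 — N21 snaps.
  N21 sheds 150 kN to N12, N23, N9: 50 each.
    N12: 110+50 = 160 > 130
    N23: 80+50 = 130 > 120
    N9: 60+50 = 110 > 100
Round 3 — N12, N23, N9 snap.
  N12 sheds 160 kN: no online neighbours, lost.
  N23 sheds 130 kN to N26: 130 each.
    N26: 10+130 = 140 > 80
  N9 sheds 110 kN: no online neighbours, lost.
Round 4 — N26 snaps.
  N26 sheds 140 kN to N17, N18: 70 each.
    N17: 90+70 = 160 > 140
    N18: 80+70 = 150 > 120
Round 5 — N17, N18 snap.
  N17 sheds 160 kN: no online neighbours, lost.
  N18 sheds 150 kN: no online neighbours, lost.
No further breaks.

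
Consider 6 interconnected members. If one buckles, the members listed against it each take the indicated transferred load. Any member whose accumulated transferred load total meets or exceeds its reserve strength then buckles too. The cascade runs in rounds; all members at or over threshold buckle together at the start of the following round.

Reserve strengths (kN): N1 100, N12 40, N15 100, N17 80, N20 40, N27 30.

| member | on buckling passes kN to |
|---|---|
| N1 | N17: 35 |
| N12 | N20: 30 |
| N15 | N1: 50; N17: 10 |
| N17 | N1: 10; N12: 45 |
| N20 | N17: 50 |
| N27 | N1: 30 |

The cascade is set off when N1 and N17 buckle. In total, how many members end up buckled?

Round 1 — N1, N17 buckle (initial).
  N12: +45 → 45 ≥ 40
Round 2 — N12 buckles.
  N20: +30 → 30 < 40
No further bucklings.

3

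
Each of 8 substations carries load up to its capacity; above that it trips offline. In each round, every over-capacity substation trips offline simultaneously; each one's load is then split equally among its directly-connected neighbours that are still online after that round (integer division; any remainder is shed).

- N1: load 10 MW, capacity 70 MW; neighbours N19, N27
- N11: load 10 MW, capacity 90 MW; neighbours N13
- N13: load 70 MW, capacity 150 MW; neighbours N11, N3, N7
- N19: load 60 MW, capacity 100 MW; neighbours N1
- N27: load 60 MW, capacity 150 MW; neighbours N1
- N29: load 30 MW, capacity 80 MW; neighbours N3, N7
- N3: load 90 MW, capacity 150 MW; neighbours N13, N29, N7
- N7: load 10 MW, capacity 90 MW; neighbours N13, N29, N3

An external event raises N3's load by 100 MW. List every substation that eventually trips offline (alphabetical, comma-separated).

N11, N13, N29, N3, N7

Round 1 — N3 at 190 > 150. N3 trips offline.
  N3 sheds 190 MW to N13, N29, N7: 63 each (1 lost).
    N13: 70+63 = 133 ≤ 150
    N29: 30+63 = 93 > 80
    N7: 10+63 = 73 ≤ 90
Round 2 — N29 trips offline.
  N29 sheds 93 MW to N7: 93 each.
    N7: 73+93 = 166 > 90
Round 3 — N7 trips offline.
  N7 sheds 166 MW to N13: 166 each.
    N13: 133+166 = 299 > 150
Round 4 — N13 trips offline.
  N13 sheds 299 MW to N11: 299 each.
    N11: 10+299 = 309 > 90
Round 5 — N11 trips offline.
  N11 sheds 309 MW: no online neighbours, lost.
No further trips.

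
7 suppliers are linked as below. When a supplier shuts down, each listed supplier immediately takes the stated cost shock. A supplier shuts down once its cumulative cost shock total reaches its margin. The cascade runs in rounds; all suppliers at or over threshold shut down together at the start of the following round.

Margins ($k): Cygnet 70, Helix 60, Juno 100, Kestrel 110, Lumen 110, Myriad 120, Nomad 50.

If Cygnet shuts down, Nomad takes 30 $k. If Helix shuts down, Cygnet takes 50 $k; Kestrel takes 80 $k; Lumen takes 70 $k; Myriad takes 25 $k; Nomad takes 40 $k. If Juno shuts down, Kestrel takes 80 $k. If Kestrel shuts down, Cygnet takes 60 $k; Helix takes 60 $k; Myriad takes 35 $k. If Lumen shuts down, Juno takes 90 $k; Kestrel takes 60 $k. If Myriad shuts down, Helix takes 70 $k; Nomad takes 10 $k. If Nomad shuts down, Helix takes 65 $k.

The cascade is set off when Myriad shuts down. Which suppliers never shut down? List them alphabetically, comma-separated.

Round 1 — Myriad shuts down (initial).
  Helix: +70 → 70 ≥ 60
  Nomad: +10 → 10 < 50
Round 2 — Helix shuts down.
  Cygnet: +50 → 50 < 70
  Kestrel: +80 → 80 < 110
  Lumen: +70 → 70 < 110
  Nomad: +40 → 50 ≥ 50
Round 3 — Nomad shuts down.
No further shutdowns.

Cygnet, Juno, Kestrel, Lumen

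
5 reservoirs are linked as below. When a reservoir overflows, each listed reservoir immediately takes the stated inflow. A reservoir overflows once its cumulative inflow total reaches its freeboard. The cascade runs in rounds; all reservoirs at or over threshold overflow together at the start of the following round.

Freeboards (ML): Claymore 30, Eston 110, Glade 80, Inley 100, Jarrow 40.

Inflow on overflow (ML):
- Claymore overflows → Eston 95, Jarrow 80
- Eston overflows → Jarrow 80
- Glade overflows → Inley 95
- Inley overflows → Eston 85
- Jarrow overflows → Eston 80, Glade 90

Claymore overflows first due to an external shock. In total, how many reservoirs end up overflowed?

Round 1 — Claymore overflows (initial).
  Eston: +95 → 95 < 110
  Jarrow: +80 → 80 ≥ 40
Round 2 — Jarrow overflows.
  Eston: +80 → 175 ≥ 110
  Glade: +90 → 90 ≥ 80
Round 3 — Eston, Glade overflow.
  Inley: +95 → 95 < 100
No further overflows.

4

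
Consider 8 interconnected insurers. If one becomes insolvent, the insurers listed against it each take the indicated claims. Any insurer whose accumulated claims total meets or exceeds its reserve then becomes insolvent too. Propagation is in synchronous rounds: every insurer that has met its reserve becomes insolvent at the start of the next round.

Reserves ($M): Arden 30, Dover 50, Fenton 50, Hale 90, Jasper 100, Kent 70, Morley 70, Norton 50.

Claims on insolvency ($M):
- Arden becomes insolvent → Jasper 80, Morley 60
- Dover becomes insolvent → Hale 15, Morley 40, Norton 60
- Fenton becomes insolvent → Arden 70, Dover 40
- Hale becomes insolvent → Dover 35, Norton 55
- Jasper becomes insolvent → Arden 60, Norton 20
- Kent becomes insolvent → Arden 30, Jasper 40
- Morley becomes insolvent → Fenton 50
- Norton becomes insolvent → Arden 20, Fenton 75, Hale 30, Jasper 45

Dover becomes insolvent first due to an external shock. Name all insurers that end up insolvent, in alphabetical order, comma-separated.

Round 1 — Dover becomes insolvent (initial).
  Hale: +15 → 15 < 90
  Morley: +40 → 40 < 70
  Norton: +60 → 60 ≥ 50
Round 2 — Norton becomes insolvent.
  Arden: +20 → 20 < 30
  Fenton: +75 → 75 ≥ 50
  Hale: +30 → 45 < 90
  Jasper: +45 → 45 < 100
Round 3 — Fenton becomes insolvent.
  Arden: +70 → 90 ≥ 30
Round 4 — Arden becomes insolvent.
  Jasper: +80 → 125 ≥ 100
  Morley: +60 → 100 ≥ 70
Round 5 — Jasper, Morley become insolvent.
No further insolvencies.

Arden, Dover, Fenton, Jasper, Morley, Norton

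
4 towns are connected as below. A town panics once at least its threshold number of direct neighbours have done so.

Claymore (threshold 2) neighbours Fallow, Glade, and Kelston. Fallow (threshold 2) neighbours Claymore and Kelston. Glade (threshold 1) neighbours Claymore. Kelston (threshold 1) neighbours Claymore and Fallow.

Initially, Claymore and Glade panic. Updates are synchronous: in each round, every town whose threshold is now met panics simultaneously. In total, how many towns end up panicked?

Round 1 — Claymore, Glade panic (initial).
Round 2 — checking thresholds:
  Fallow: 1 of 2 neighbours < 2, below threshold.
  Kelston: 1 of 2 neighbours ≥ 1, panics.
Round 3 — checking thresholds:
  Fallow: 2 of 2 neighbours ≥ 2, panics.
Round 4 — no new panics; cascade stops.

4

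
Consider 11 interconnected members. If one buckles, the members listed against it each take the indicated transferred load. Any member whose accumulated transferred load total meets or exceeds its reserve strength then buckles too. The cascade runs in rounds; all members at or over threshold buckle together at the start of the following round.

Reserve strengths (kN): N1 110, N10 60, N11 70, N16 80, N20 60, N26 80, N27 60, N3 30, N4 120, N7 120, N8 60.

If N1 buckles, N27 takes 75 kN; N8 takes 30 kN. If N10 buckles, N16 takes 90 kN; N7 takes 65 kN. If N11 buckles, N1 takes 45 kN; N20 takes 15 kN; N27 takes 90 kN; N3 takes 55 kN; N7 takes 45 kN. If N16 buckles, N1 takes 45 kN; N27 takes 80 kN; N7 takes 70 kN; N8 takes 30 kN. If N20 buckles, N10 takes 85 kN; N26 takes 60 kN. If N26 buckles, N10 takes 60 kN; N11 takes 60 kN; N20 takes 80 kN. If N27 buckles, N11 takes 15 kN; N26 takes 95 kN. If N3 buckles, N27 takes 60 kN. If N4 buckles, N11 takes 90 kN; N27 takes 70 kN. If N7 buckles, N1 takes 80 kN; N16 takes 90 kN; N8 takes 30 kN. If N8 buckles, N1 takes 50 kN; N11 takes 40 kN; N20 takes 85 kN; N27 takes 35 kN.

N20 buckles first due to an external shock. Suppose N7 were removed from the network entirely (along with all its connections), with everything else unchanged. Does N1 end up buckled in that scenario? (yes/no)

With N7 removed:
Round 1 — N20 buckles (initial).
  N10: +85 → 85 ≥ 60
  N26: +60 → 60 < 80
Round 2 — N10 buckles.
  N16: +90 → 90 ≥ 80
Round 3 — N16 buckles.
  N1: +45 → 45 < 110
  N27: +80 → 80 ≥ 60
  N8: +30 → 30 < 60
Round 4 — N27 buckles.
  N11: +15 → 15 < 70
  N26: +95 → 155 ≥ 80
Round 5 — N26 buckles.
  N11: +60 → 75 ≥ 70
Round 6 — N11 buckles.
  N1: +45 → 90 < 110
  N3: +55 → 55 ≥ 30
Round 7 — N3 buckles.
No further bucklings.

no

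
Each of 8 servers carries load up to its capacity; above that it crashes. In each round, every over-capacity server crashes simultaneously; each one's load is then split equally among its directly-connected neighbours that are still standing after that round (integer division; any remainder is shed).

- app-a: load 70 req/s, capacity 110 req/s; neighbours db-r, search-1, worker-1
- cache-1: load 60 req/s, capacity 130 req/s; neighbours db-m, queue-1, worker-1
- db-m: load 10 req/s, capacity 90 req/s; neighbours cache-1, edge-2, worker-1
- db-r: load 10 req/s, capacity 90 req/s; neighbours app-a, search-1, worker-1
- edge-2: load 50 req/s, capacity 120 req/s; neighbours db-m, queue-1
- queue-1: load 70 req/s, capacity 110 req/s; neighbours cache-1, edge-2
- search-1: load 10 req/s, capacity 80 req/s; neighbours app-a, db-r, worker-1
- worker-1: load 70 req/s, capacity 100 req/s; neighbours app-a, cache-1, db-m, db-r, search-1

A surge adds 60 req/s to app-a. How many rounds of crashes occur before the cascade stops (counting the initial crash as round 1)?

Round 1 — app-a at 130 > 110. app-a crashes.
  app-a sheds 130 req/s to db-r, search-1, worker-1: 43 each (1 lost).
    db-r: 10+43 = 53 ≤ 90
    search-1: 10+43 = 53 ≤ 80
    worker-1: 70+43 = 113 > 100
Round 2 — worker-1 crashes.
  worker-1 sheds 113 req/s to cache-1, db-m, db-r, search-1: 28 each (1 lost).
    cache-1: 60+28 = 88 ≤ 130
    db-m: 10+28 = 38 ≤ 90
    db-r: 53+28 = 81 ≤ 90
    search-1: 53+28 = 81 > 80
Round 3 — search-1 crashes.
  search-1 sheds 81 req/s to db-r: 81 each.
    db-r: 81+81 = 162 > 90
Round 4 — db-r crashes.
  db-r sheds 162 req/s: no online neighbours, lost.
No further crashes.

4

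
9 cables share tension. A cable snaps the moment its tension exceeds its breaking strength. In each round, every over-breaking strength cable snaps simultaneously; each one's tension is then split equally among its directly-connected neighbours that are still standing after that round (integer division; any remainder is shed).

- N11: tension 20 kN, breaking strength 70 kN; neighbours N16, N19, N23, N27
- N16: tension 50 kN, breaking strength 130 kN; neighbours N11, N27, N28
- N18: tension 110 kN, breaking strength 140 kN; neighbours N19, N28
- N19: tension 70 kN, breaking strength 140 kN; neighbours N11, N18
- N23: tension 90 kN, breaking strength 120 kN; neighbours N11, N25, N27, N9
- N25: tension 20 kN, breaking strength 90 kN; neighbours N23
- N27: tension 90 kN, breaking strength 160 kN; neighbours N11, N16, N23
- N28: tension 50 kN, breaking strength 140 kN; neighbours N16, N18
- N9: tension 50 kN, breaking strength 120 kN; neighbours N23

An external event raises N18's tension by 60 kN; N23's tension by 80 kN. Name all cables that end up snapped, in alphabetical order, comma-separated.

Round 1 — N18 at 170 > 140; N23 at 170 > 120. N18, N23 snap.
  N18 sheds 170 kN to N19, N28: 85 each.
    N19: 70+85 = 155 > 140
    N28: 50+85 = 135 ≤ 140
  N23 sheds 170 kN to N11, N25, N27, N9: 42 each (2 lost).
    N11: 20+42 = 62 ≤ 70
    N25: 20+42 = 62 ≤ 90
    N27: 90+42 = 132 ≤ 160
    N9: 50+42 = 92 ≤ 120
Round 2 — N19 snaps.
  N19 sheds 155 kN to N11: 155 each.
    N11: 62+155 = 217 > 70
Round 3 — N11 snaps.
  N11 sheds 217 kN to N16, N27: 108 each (1 lost).
    N16: 50+108 = 158 > 130
    N27: 132+108 = 240 > 160
Round 4 — N16, N27 snap.
  N16 sheds 158 kN to N28: 158 each.
    N28: 135+158 = 293 > 140
  N27 sheds 240 kN: no online neighbours, lost.
Round 5 — N28 snaps.
  N28 sheds 293 kN: no online neighbours, lost.
No further breaks.

N11, N16, N18, N19, N23, N27, N28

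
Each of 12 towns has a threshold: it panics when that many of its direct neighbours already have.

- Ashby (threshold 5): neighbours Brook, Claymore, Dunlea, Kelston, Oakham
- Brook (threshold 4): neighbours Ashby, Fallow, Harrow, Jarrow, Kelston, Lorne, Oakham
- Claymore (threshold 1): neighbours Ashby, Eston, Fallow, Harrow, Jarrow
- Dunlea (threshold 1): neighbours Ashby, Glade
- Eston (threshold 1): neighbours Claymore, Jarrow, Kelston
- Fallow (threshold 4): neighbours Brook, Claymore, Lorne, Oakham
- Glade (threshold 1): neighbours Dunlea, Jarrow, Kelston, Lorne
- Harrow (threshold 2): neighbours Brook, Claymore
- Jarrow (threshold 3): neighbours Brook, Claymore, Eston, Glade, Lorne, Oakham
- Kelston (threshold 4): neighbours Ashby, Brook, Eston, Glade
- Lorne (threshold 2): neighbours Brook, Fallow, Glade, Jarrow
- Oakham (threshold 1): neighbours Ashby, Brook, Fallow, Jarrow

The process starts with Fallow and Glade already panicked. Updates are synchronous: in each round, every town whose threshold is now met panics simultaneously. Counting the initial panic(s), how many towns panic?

10

Round 1 — Fallow, Glade panic (initial).
Round 2 — checking thresholds:
  Brook: 1 of 7 neighbours < 4, not yet.
  Claymore: 1 of 5 neighbours ≥ 1, panics.
  Dunlea: 1 of 2 neighbours ≥ 1, panics.
  Jarrow: 1 of 6 neighbours < 3, not yet.
  Kelston: 1 of 4 neighbours < 4, not yet.
  Lorne: 2 of 4 neighbours ≥ 2, panics.
  Oakham: 1 of 4 neighbours ≥ 1, panics.
Round 3 — checking thresholds:
  Ashby: 3 of 5 neighbours < 5, not yet.
  Brook: 3 of 7 neighbours < 4, not yet.
  Eston: 1 of 3 neighbours ≥ 1, panics.
  Harrow: 1 of 2 neighbours < 2, not yet.
  Jarrow: 4 of 6 neighbours ≥ 3, panics.
  Kelston: 1 of 4 neighbours < 4, not yet.
Round 4 — checking thresholds:
  Ashby: 3 of 5 neighbours < 5, not yet.
  Brook: 4 of 7 neighbours ≥ 4, panics.
  Harrow: 1 of 2 neighbours < 2, not yet.
  Kelston: 2 of 4 neighbours < 4, not yet.
Round 5 — checking thresholds:
  Ashby: 4 of 5 neighbours < 5, not yet.
  Harrow: 2 of 2 neighbours ≥ 2, panics.
  Kelston: 3 of 4 neighbours < 4, not yet.
Round 6 — no new panics; cascade stops.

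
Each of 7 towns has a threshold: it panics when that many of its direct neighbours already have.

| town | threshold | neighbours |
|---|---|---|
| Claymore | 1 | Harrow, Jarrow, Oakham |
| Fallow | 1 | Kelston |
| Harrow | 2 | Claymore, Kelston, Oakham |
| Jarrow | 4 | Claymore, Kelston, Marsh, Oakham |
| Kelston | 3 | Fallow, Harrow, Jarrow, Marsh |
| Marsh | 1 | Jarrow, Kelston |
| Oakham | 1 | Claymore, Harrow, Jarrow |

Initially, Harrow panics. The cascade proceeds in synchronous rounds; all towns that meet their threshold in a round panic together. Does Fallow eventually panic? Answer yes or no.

no

Round 1 — Harrow panics (initial).
Round 2 — checking thresholds:
  Claymore: 1 of 3 neighbours ≥ 1, panics.
  Kelston: 1 of 4 neighbours < 3, holds.
  Oakham: 1 of 3 neighbours ≥ 1, panics.
Round 3 — no new panics; cascade stops.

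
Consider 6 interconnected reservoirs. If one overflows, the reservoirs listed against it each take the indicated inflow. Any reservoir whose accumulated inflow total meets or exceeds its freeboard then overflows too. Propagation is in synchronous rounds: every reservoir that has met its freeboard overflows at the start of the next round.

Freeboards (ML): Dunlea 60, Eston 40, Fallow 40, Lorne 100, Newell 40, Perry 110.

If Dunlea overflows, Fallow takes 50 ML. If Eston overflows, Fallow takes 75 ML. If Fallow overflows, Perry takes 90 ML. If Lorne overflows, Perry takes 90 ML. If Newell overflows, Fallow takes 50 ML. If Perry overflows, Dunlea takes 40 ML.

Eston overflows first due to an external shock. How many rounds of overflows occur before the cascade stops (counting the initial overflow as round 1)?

Round 1 — Eston overflows (initial).
  Fallow: +75 → 75 ≥ 40
Round 2 — Fallow overflows.
  Perry: +90 → 90 < 110
No further overflows.

2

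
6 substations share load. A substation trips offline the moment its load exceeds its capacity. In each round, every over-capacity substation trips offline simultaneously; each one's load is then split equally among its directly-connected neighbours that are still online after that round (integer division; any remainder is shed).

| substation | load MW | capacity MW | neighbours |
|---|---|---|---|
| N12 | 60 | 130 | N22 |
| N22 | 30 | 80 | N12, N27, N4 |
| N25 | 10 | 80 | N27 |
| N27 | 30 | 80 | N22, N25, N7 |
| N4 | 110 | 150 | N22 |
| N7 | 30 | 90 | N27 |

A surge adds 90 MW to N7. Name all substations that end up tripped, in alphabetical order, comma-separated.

N22, N25, N27, N4, N7

Round 1 — N7 at 120 > 90. N7 trips offline.
  N7 sheds 120 MW to N27: 120 each.
    N27: 30+120 = 150 > 80
Round 2 — N27 trips offline.
  N27 sheds 150 MW to N22, N25: 75 each.
    N22: 30+75 = 105 > 80
    N25: 10+75 = 85 > 80
Round 3 — N22, N25 trip offline.
  N22 sheds 105 MW to N12, N4: 52 each (1 lost).
    N12: 60+52 = 112 ≤ 130
    N4: 110+52 = 162 > 150
  N25 sheds 85 MW: no online neighbours, lost.
Round 4 — N4 trips offline.
  N4 sheds 162 MW: no online neighbours, lost.
No further trips.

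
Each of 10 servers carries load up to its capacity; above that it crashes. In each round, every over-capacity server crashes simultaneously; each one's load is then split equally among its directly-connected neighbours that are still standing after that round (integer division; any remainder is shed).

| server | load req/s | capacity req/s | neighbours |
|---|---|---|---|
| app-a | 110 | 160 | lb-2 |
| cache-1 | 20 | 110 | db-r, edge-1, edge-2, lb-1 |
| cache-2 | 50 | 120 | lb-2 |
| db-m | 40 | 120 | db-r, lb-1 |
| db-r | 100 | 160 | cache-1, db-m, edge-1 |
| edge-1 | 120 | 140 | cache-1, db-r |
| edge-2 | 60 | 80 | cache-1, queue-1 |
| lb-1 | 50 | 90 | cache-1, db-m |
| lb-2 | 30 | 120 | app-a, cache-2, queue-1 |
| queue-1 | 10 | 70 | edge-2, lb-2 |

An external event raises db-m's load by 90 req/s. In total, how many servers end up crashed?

10

Round 1 — db-m at 130 > 120. db-m crashes.
  db-m sheds 130 req/s to db-r, lb-1: 65 each.
    db-r: 100+65 = 165 > 160
    lb-1: 50+65 = 115 > 90
Round 2 — db-r, lb-1 crash.
  db-r sheds 165 req/s to cache-1, edge-1: 82 each (1 lost).
    cache-1: 20+82 = 102 ≤ 110
    edge-1: 120+82 = 202 > 140
  lb-1 sheds 115 req/s to cache-1: 115 each.
    cache-1: 102+115 = 217 > 110
Round 3 — cache-1, edge-1 crash.
  cache-1 sheds 217 req/s to edge-2: 217 each.
    edge-2: 60+217 = 277 > 80
  edge-1 sheds 202 req/s: no online neighbours, lost.
Round 4 — edge-2 crashes.
  edge-2 sheds 277 req/s to queue-1: 277 each.
    queue-1: 10+277 = 287 > 70
Round 5 — queue-1 crashes.
  queue-1 sheds 287 req/s to lb-2: 287 each.
    lb-2: 30+287 = 317 > 120
Round 6 — lb-2 crashes.
  lb-2 sheds 317 req/s to app-a, cache-2: 158 each (1 lost).
    app-a: 110+158 = 268 > 160
    cache-2: 50+158 = 208 > 120
Round 7 — app-a, cache-2 crash.
  app-a sheds 268 req/s: no online neighbours, lost.
  cache-2 sheds 208 req/s: no online neighbours, lost.
No further crashes.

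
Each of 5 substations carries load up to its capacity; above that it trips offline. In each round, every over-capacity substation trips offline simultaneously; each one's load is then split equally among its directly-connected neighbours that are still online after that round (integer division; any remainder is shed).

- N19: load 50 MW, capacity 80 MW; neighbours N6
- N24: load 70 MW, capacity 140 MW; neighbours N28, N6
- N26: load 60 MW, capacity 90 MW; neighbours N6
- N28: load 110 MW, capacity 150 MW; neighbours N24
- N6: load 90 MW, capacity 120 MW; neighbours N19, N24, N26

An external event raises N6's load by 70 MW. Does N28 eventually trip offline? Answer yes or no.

Round 1 — N6 at 160 > 120. N6 trips offline.
  N6 sheds 160 MW to N19, N24, N26: 53 each (1 lost).
    N19: 50+53 = 103 > 80
    N24: 70+53 = 123 ≤ 140
    N26: 60+53 = 113 > 90
Round 2 — N19, N26 trip offline.
  N19 sheds 103 MW: no online neighbours, lost.
  N26 sheds 113 MW: no online neighbours, lost.
No further trips.

no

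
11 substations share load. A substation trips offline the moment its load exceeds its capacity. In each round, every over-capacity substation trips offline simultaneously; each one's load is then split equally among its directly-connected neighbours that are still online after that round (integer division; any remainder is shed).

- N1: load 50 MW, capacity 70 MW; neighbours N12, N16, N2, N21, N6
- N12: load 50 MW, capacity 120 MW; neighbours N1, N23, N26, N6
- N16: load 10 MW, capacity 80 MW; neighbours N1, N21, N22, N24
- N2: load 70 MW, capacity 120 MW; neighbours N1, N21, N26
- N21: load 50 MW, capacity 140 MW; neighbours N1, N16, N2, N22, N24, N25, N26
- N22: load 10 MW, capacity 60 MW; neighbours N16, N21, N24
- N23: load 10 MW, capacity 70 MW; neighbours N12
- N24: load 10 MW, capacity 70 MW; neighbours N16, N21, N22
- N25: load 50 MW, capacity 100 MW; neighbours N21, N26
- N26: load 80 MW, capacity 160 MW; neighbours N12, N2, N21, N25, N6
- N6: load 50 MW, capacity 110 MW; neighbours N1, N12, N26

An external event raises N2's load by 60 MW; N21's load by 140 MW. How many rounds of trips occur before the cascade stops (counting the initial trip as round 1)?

Round 1 — N2 at 130 > 120; N21 at 190 > 140. N2, N21 trip offline.
  N2 sheds 130 MW to N1, N26: 65 each.
    N1: 50+65 = 115 > 70
    N26: 80+65 = 145 ≤ 160
  N21 sheds 190 MW to N1, N16, N22, N24, N25, N26: 31 each (4 lost).
    N1: 115+31 = 146 > 70
    N16: 10+31 = 41 ≤ 80
    N22: 10+31 = 41 ≤ 60
    N24: 10+31 = 41 ≤ 70
    N25: 50+31 = 81 ≤ 100
    N26: 145+31 = 176 > 160
Round 2 — N1, N26 trip offline.
  N1 sheds 146 MW to N12, N16, N6: 48 each (2 lost).
    N12: 50+48 = 98 ≤ 120
    N16: 41+48 = 89 > 80
    N6: 50+48 = 98 ≤ 110
  N26 sheds 176 MW to N12, N25, N6: 58 each (2 lost).
    N12: 98+58 = 156 > 120
    N25: 81+58 = 139 > 100
    N6: 98+58 = 156 > 110
Round 3 — N12, N16, N25, N6 trip offline.
  N12 sheds 156 MW to N23: 156 each.
    N23: 10+156 = 166 > 70
  N16 sheds 89 MW to N22, N24: 44 each (1 lost).
    N22: 41+44 = 85 > 60
    N24: 41+44 = 85 > 70
  N25 sheds 139 MW: no online neighbours, lost.
  N6 sheds 156 MW: no online neighbours, lost.
Round 4 — N22, N23, N24 trip offline.
  N22 sheds 85 MW: no online neighbours, lost.
  N23 sheds 166 MW: no online neighbours, lost.
  N24 sheds 85 MW: no online neighbours, lost.
No further trips.

4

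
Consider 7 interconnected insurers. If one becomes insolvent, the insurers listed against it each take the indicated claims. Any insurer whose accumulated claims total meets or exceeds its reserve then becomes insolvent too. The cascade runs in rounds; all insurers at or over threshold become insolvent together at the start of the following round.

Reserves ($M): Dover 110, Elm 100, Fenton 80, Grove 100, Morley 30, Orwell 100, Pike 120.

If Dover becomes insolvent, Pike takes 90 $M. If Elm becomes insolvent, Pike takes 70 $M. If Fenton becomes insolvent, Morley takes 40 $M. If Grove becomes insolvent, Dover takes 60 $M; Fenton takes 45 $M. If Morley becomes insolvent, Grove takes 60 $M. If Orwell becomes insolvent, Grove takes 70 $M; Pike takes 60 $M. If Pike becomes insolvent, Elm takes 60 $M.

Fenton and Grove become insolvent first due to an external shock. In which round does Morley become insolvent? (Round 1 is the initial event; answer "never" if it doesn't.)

2

Round 1 — Fenton, Grove become insolvent (initial).
  Dover: +60 → 60 < 110
  Morley: +40 → 40 ≥ 30
Round 2 — Morley becomes insolvent.
No further insolvencies.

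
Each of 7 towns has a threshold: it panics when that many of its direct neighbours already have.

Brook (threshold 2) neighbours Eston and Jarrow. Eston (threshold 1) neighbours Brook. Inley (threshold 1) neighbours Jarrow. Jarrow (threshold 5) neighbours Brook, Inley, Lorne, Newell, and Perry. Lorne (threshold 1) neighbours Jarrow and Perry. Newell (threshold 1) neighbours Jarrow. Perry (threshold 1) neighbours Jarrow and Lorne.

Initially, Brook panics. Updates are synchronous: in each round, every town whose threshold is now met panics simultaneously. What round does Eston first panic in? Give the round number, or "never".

2

Round 1 — Brook panics (initial).
Round 2 — checking thresholds:
  Eston: 1 of 1 neighbours ≥ 1, panics.
  Jarrow: 1 of 5 neighbours < 5, holds.
Round 3 — no new panics; cascade stops.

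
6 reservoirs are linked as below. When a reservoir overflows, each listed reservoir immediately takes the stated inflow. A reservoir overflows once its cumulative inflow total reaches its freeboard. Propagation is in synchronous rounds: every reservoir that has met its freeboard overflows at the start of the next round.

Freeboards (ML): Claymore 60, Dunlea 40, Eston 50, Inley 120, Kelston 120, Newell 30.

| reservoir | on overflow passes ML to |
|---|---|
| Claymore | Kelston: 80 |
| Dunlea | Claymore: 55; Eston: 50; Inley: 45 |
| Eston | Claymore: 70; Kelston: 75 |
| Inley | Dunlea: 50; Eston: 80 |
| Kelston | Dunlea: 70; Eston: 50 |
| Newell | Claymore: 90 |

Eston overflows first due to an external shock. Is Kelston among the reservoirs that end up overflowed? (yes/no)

Round 1 — Eston overflows (initial).
  Claymore: +70 → 70 ≥ 60
  Kelston: +75 → 75 < 120
Round 2 — Claymore overflows.
  Kelston: +80 → 155 ≥ 120
Round 3 — Kelston overflows.
  Dunlea: +70 → 70 ≥ 40
Round 4 — Dunlea overflows.
  Inley: +45 → 45 < 120
No further overflows.

yes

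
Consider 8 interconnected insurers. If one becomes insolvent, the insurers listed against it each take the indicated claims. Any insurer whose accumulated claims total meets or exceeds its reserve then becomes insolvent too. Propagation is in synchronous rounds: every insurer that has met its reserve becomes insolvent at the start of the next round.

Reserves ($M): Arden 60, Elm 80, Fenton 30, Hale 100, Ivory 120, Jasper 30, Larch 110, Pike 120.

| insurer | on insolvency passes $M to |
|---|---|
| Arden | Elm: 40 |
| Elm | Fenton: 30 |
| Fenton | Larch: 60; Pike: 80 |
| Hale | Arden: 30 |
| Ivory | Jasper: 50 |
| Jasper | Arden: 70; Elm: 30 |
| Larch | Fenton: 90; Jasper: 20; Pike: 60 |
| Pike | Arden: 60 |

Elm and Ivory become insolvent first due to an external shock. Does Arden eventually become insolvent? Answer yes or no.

yes

Round 1 — Elm, Ivory become insolvent (initial).
  Fenton: +30 → 30 ≥ 30
  Jasper: +50 → 50 ≥ 30
Round 2 — Fenton, Jasper become insolvent.
  Arden: +70 → 70 ≥ 60
  Larch: +60 → 60 < 110
  Pike: +80 → 80 < 120
Round 3 — Arden becomes insolvent.
No further insolvencies.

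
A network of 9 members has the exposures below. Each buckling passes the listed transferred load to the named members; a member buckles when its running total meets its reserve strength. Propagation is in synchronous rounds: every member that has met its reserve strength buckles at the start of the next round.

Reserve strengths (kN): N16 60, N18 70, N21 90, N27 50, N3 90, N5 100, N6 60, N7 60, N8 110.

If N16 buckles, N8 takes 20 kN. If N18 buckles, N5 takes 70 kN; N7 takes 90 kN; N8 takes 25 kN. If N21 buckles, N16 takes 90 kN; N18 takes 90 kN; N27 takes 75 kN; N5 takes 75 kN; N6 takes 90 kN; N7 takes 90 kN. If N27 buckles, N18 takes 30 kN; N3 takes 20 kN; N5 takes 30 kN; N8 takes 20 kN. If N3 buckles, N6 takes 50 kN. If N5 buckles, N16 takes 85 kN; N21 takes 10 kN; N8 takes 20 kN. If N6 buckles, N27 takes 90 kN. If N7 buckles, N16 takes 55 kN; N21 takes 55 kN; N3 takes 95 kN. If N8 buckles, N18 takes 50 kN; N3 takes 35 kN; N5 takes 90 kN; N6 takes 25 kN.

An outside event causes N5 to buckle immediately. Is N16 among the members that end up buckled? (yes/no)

Round 1 — N5 buckles (initial).
  N16: +85 → 85 ≥ 60
  N21: +10 → 10 < 90
  N8: +20 → 20 < 110
Round 2 — N16 buckles.
  N8: +20 → 40 < 110
No further bucklings.

yes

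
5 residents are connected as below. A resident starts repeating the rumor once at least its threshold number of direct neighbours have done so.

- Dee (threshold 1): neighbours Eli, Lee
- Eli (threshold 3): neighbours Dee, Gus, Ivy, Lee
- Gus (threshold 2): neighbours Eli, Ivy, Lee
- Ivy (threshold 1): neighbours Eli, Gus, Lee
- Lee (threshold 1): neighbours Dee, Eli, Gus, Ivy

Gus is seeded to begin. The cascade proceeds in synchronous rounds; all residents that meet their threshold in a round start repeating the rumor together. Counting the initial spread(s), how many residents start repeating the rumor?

5

Round 1 — Gus starts repeating the rumor (initial).
Round 2 — checking thresholds:
  Eli: 1 of 4 neighbours < 3, not yet.
  Ivy: 1 of 3 neighbours ≥ 1, starts repeating the rumor.
  Lee: 1 of 4 neighbours ≥ 1, starts repeating the rumor.
Round 3 — checking thresholds:
  Dee: 1 of 2 neighbours ≥ 1, starts repeating the rumor.
  Eli: 3 of 4 neighbours ≥ 3, starts repeating the rumor.
Round 4 — no new spreads; cascade stops.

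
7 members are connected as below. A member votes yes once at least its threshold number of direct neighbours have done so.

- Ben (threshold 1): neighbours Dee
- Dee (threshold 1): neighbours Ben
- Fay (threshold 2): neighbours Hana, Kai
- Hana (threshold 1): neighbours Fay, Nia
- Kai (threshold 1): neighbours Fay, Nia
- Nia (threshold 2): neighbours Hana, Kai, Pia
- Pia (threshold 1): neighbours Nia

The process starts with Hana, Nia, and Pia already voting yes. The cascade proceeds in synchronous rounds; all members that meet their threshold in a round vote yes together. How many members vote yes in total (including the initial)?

5

Round 1 — Hana, Nia, Pia vote yes (initial).
Round 2 — checking thresholds:
  Fay: 1 of 2 neighbours < 2, not yet.
  Kai: 1 of 2 neighbours ≥ 1, votes yes.
Round 3 — checking thresholds:
  Fay: 2 of 2 neighbours ≥ 2, votes yes.
Round 4 — no new yes votes; cascade stops.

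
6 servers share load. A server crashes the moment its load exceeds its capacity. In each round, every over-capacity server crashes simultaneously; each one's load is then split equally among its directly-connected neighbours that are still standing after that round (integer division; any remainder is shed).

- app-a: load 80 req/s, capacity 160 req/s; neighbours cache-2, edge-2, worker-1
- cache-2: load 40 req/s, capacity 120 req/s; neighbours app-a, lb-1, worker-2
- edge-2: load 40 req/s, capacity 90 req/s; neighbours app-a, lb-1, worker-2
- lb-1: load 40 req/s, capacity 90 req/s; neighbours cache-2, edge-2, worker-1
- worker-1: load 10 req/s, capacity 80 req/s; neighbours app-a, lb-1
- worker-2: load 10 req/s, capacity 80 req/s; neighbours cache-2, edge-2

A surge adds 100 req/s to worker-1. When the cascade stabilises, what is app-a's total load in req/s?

Round 1 — worker-1 at 110 > 80. worker-1 crashes.
  worker-1 sheds 110 req/s to app-a, lb-1: 55 each.
    app-a: 80+55 = 135 ≤ 160
    lb-1: 40+55 = 95 > 90
Round 2 — lb-1 crashes.
  lb-1 sheds 95 req/s to cache-2, edge-2: 47 each (1 lost).
    cache-2: 40+47 = 87 ≤ 120
    edge-2: 40+47 = 87 ≤ 90
No further crashes.

135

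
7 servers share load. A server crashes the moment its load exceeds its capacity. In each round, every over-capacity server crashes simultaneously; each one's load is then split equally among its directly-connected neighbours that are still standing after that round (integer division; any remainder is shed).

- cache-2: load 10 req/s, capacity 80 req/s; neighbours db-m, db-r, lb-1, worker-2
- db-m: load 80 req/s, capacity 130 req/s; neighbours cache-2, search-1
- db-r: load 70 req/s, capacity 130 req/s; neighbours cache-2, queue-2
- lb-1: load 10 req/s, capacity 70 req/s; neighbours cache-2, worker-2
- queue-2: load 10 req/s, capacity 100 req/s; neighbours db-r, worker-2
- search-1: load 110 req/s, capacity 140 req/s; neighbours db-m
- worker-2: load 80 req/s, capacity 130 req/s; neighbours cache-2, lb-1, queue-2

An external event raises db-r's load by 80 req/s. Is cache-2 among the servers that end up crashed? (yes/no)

yes

Round 1 — db-r at 150 > 130. db-r crashes.
  db-r sheds 150 req/s to cache-2, queue-2: 75 each.
    cache-2: 10+75 = 85 > 80
    queue-2: 10+75 = 85 ≤ 100
Round 2 — cache-2 crashes.
  cache-2 sheds 85 req/s to db-m, lb-1, worker-2: 28 each (1 lost).
    db-m: 80+28 = 108 ≤ 130
    lb-1: 10+28 = 38 ≤ 70
    worker-2: 80+28 = 108 ≤ 130
No further crashes.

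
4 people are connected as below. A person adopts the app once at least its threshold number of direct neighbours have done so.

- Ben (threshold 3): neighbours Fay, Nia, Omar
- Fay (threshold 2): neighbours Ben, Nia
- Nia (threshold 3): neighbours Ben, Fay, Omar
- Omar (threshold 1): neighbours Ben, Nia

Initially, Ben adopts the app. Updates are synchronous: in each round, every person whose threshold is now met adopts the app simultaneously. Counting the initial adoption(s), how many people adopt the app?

Round 1 — Ben adopts the app (initial).
Round 2 — checking thresholds:
  Fay: 1 of 2 neighbours < 2, holds.
  Nia: 1 of 3 neighbours < 3, holds.
  Omar: 1 of 2 neighbours ≥ 1, adopts the app.
Round 3 — no new adoptions; cascade stops.

2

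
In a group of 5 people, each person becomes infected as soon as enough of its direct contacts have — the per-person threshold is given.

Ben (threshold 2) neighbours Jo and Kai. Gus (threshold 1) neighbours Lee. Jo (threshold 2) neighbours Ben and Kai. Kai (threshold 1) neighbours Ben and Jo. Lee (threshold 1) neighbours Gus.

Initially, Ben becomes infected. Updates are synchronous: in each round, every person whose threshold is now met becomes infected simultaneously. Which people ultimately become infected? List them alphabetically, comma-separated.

Round 1 — Ben becomes infected (initial).
Round 2 — checking thresholds:
  Jo: 1 of 2 neighbours < 2, holds.
  Kai: 1 of 2 neighbours ≥ 1, becomes infected.
Round 3 — checking thresholds:
  Jo: 2 of 2 neighbours ≥ 2, becomes infected.
Round 4 — no new infections; cascade stops.

Ben, Jo, Kai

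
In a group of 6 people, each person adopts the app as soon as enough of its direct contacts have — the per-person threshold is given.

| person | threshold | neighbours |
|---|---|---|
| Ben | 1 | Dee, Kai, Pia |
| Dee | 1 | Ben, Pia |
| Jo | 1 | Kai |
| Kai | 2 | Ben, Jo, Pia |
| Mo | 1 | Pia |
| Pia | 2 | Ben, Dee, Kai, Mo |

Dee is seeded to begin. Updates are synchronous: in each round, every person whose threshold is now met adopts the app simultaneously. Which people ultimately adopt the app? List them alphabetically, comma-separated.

Round 1 — Dee adopts the app (initial).
Round 2 — checking thresholds:
  Ben: 1 of 3 neighbours ≥ 1, adopts the app.
  Pia: 1 of 4 neighbours < 2, holds.
Round 3 — checking thresholds:
  Kai: 1 of 3 neighbours < 2, holds.
  Pia: 2 of 4 neighbours ≥ 2, adopts the app.
Round 4 — checking thresholds:
  Kai: 2 of 3 neighbours ≥ 2, adopts the app.
  Mo: 1 of 1 neighbours ≥ 1, adopts the app.
Round 5 — checking thresholds:
  Jo: 1 of 1 neighbours ≥ 1, adopts the app.
Round 6 — no new adoptions; cascade stops.

Ben, Dee, Jo, Kai, Mo, Pia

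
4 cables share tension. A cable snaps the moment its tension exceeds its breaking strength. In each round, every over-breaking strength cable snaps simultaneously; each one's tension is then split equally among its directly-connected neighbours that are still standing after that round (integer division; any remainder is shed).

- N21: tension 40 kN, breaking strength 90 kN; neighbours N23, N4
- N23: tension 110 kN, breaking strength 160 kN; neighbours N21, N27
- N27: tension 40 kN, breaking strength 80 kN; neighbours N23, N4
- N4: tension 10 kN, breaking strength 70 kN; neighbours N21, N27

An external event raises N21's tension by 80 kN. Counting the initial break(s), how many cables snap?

Round 1 — N21 at 120 > 90. N21 snaps.
  N21 sheds 120 kN to N23, N4: 60 each.
    N23: 110+60 = 170 > 160
    N4: 10+60 = 70 ≤ 70
Round 2 — N23 snaps.
  N23 sheds 170 kN to N27: 170 each.
    N27: 40+170 = 210 > 80
Round 3 — N27 snaps.
  N27 sheds 210 kN to N4: 210 each.
    N4: 70+210 = 280 > 70
Round 4 — N4 snaps.
  N4 sheds 280 kN: no online neighbours, lost.
No further breaks.

4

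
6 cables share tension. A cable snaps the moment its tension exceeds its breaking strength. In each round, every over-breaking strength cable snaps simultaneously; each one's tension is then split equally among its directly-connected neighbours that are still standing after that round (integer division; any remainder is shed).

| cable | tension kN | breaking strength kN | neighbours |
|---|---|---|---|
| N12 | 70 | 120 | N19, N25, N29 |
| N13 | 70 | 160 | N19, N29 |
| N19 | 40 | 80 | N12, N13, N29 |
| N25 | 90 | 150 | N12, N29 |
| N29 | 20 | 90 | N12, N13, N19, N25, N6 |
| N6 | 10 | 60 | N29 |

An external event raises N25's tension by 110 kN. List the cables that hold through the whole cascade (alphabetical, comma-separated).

Round 1 — N25 at 200 > 150. N25 snaps.
  N25 sheds 200 kN to N12, N29: 100 each.
    N12: 70+100 = 170 > 120
    N29: 20+100 = 120 > 90
Round 2 — N12, N29 snap.
  N12 sheds 170 kN to N19: 170 each.
    N19: 40+170 = 210 > 80
  N29 sheds 120 kN to N13, N19, N6: 40 each.
    N13: 70+40 = 110 ≤ 160
    N19: 210+40 = 250 > 80
    N6: 10+40 = 50 ≤ 60
Round 3 — N19 snaps.
  N19 sheds 250 kN to N13: 250 each.
    N13: 110+250 = 360 > 160
Round 4 — N13 snaps.
  N13 sheds 360 kN: no online neighbours, lost.
No further breaks.

N6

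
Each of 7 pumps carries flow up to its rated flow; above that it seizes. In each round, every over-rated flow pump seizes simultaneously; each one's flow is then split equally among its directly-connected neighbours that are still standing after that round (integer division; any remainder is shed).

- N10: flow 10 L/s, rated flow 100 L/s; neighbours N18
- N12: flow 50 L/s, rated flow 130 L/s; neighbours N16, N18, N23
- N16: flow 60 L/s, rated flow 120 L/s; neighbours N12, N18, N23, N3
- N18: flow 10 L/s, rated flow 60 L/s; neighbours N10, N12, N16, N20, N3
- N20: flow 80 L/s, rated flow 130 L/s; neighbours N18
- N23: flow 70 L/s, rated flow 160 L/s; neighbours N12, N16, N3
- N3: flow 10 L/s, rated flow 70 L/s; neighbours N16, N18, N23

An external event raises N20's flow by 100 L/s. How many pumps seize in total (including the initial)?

2

Round 1 — N20 at 180 > 130. N20 seizes.
  N20 sheds 180 L/s to N18: 180 each.
    N18: 10+180 = 190 > 60
Round 2 — N18 seizes.
  N18 sheds 190 L/s to N10, N12, N16, N3: 47 each (2 lost).
    N10: 10+47 = 57 ≤ 100
    N12: 50+47 = 97 ≤ 130
    N16: 60+47 = 107 ≤ 120
    N3: 10+47 = 57 ≤ 70
No further seizures.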